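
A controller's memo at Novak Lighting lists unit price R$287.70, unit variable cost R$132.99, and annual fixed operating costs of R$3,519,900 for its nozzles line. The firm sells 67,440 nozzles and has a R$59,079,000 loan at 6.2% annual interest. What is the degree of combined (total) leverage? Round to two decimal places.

3.21

Contribution at this volume is 67,440 × R$154.71 = R$10,433,642.40.
Subtracting fixed costs: EBIT = R$10,433,642.40 − R$3,519,900 = R$6,913,742.40. Interest = R$3,662,898.00.
DOL = R$10,433,642.40 ÷ R$6,913,742.40 = 1.5091; DFL = R$6,913,742.40 ÷ R$3,250,844.40 = 2.1268.
Combined leverage = 1.5091 × 2.1268 = 3.2096.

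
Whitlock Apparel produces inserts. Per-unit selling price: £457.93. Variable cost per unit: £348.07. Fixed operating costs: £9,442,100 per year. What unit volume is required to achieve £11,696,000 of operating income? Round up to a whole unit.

192,410 inserts

Contribution margin per unit = £457.93 − £348.07 = £109.86.
Need Q such that Q × £109.86 − £9,442,100 = £11,696,000, i.e. Q = £21,138,100 / £109.86 = 192,409.43 → 192,410.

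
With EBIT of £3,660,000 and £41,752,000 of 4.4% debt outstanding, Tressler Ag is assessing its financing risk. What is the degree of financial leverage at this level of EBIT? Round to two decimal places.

2.01

Interest = £1,837,088.00.
Degree of financial leverage = EBIT / (EBIT − interest) = £3,660,000 / £1,822,912.00 = 2.0078.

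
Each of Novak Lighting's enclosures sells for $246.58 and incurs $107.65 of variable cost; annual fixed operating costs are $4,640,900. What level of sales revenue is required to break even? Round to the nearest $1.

$8,236,904

Contribution margin per unit = $246.58 − $107.65 = $138.93, a CM ratio of $138.93 ÷ $246.58 = 0.5634.
Break-even sales = FC ÷ CM ratio = $4,640,900 × $246.58 / $138.93 = $8,236,904.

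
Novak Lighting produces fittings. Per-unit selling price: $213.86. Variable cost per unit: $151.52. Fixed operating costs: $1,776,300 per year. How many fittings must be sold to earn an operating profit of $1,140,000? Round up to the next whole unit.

Contribution margin per unit = $213.86 − $151.52 = $62.34.
Need Q such that Q × $62.34 − $1,776,300 = $1,140,000, i.e. Q = $2,916,300 / $62.34 = 46,780.56 → 46,781.

46,781 fittings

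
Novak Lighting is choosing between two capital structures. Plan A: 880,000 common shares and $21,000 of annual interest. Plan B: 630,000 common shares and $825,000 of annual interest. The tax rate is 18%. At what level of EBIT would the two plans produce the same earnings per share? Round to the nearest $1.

Set EPS_A = EPS_B: (EBIT − $21,000)(1 − 0.18) ÷ 880,000 = (EBIT − $825,000)(1 − 0.18) ÷ 630,000.
Cancelling (1 − t) and cross-multiplying: 630,000·(EBIT − 21,000) = 880,000·(EBIT − 825,000).
EBIT × (880,000 − 630,000) = 825,000 × 880,000 − 21,000 × 630,000 = 712,770,000,000, so EBIT = 712,770,000,000 ÷ 250,000 = 2,851,080.00.

$2,851,080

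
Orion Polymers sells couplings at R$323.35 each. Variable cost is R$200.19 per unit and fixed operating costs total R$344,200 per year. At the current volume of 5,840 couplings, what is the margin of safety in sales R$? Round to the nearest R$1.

Contribution margin per unit = R$323.35 − R$200.19 = R$123.16. Break-even units = R$344,200 ÷ R$123.16 = 2,794.74; break-even revenue = 2,794.74 × R$323.35 = R$903,678.71.
Actual sales revenue = 5,840 × R$323.35 = R$1,888,364.00.
Margin of safety = R$1,888,364.00 − R$903,678.71 = R$984,685.

R$984,685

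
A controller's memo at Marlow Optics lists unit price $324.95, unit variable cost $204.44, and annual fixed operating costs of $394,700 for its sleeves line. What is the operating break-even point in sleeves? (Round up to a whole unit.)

3,276 sleeves

Each unit contributes $324.95 − $204.44 = $120.51.
Break-even volume = fixed costs ÷ CM per unit = $394,700 ÷ $120.51 = 3,275.25, so 3,276 sleeves.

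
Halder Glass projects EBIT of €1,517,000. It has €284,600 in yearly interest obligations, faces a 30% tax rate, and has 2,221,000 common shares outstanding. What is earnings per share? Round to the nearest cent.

€0.39

Interest = €284,600.00, so EBT = €1,517,000 − €284,600.00 = €1,232,400.00.
Net income = €1,232,400.00 × (1 − 0.30) = €862,680.00.
Per share: €862,680.00 / 2,221,000 shares = €0.39.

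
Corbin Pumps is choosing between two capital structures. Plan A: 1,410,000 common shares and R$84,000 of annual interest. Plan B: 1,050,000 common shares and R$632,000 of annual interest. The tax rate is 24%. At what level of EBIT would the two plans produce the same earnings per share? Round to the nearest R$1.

At indifference, (EBIT − 84,000)(1 − t)/1,410,000 = (EBIT − 632,000)(1 − t)/1,050,000.
The (1 − t) factor cancels: (EBIT − 84,000) × 1,050,000 = (EBIT − 632,000) × 1,410,000.
EBIT × (1,410,000 − 1,050,000) = 632,000 × 1,410,000 − 84,000 × 1,050,000 = 802,920,000,000, so EBIT = 802,920,000,000 ÷ 360,000 = 2,230,333.33.

R$2,230,333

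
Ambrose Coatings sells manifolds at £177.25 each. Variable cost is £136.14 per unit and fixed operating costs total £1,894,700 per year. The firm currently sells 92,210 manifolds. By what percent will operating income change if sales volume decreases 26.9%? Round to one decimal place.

-53.8%

Contribution at this volume is 92,210 × £41.11 = £3,790,753.10.
Operating income = contribution − fixed costs = £3,790,753.10 − £1,894,700 = £1,896,053.10.
Degree of operating leverage = £3,790,753.10 / £1,896,053.10 = 1.9993.
Operating income changes by 1.9993 × -26.9% = -53.8%.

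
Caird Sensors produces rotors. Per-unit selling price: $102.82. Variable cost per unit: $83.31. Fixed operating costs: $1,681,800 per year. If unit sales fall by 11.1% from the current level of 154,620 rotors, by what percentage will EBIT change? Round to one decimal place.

Total contribution margin = 154,620 × $19.51 = $3,016,636.20.
EBIT = $3,016,636.20 − $1,681,800 = $1,334,836.20.
DOL = contribution ÷ EBIT = $3,016,636.20 ÷ $1,334,836.20 = 2.2599.
So EBIT moves 2.2599 × (-11.1%) = -25.1%.

-25.1%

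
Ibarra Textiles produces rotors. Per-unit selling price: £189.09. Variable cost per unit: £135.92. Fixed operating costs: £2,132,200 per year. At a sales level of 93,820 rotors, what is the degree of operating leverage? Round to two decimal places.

1.75

Total contribution margin = 93,820 × £53.17 = £4,988,409.40.
EBIT = £4,988,409.40 − £2,132,200 = £2,856,209.40.
Degree of operating leverage = £4,988,409.40 / £2,856,209.40 = 1.7465.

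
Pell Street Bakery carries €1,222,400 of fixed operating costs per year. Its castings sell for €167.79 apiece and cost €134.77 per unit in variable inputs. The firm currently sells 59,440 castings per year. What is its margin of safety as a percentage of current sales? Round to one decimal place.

Contribution margin per unit = €167.79 − €134.77 = €33.02. Break-even units = €1,222,400 ÷ €33.02 = 37,019.99; break-even revenue = 37,019.99 × €167.79 = €6,211,583.77.
Actual sales revenue = 59,440 × €167.79 = €9,973,437.60.
Margin of safety = (€9,973,437.60 − €6,211,583.77) ÷ €9,973,437.60 = 37.7%.

37.7%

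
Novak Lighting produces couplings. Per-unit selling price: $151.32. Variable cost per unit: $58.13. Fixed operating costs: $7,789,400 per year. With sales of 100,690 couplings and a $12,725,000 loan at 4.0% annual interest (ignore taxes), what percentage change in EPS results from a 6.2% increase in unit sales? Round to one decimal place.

Contribution at this volume is 100,690 × $93.19 = $9,383,301.10.
Operating income = contribution − fixed costs = $9,383,301.10 − $7,789,400 = $1,593,901.10.
After interest of $509,000.00, pre-tax earnings = $1,084,901.10.
DCL = total CM / (EBIT − I) = $9,383,301.10 / $1,084,901.10 = 8.6490.
%ΔEPS = DCL × %ΔSales = 8.6490 × +6.2% = +53.6%.

+53.6%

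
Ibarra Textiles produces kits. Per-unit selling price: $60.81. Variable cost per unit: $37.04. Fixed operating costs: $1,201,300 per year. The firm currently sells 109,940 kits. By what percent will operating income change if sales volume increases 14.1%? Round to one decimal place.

+26.1%

Contribution at this volume is 109,940 × $23.77 = $2,613,273.80.
Subtracting fixed costs: EBIT = $2,613,273.80 − $1,201,300 = $1,411,973.80.
Degree of operating leverage = $2,613,273.80 / $1,411,973.80 = 1.8508.
So EBIT moves 1.8508 × (+14.1%) = +26.1%.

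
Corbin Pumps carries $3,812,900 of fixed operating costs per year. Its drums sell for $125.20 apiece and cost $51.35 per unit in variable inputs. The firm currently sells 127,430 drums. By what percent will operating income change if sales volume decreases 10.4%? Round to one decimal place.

At 127,430 units, contribution = 127,430 × $73.85 = $9,410,705.50.
EBIT = $9,410,705.50 − $3,812,900 = $5,597,805.50.
So DOL = total CM / EBIT = $9,410,705.50 / $5,597,805.50 = 1.6811.
So EBIT moves 1.6811 × (-10.4%) = -17.5%.

-17.5%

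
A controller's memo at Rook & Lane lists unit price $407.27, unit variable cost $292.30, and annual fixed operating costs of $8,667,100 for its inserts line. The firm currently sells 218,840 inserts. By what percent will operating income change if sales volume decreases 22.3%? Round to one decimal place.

-34.0%

At 218,840 units, contribution = 218,840 × $114.97 = $25,160,034.80.
Operating income = contribution − fixed costs = $25,160,034.80 − $8,667,100 = $16,492,934.80.
DOL = contribution ÷ EBIT = $25,160,034.80 ÷ $16,492,934.80 = 1.5255.
So EBIT moves 1.5255 × (-22.3%) = -34.0%.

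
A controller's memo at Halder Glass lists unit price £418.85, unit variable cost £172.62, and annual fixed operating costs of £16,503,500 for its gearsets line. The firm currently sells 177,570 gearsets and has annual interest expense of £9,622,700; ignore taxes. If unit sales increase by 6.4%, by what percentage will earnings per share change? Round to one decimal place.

+15.9%

Contribution at this volume is 177,570 × £246.23 = £43,723,061.10.
Subtracting fixed costs: EBIT = £43,723,061.10 − £16,503,500 = £27,219,561.10.
Interest = £9,622,700.00, so EBIT − I = £17,596,861.10.
Degree of combined leverage = contribution ÷ (EBIT − I) = £43,723,061.10 ÷ £17,596,861.10 = 2.4847.
%ΔEPS = DCL × %ΔSales = 2.4847 × +6.4% = +15.9%.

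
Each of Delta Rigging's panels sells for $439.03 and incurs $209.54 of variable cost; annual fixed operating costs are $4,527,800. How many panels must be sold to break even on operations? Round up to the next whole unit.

19,730 panels

Unit CM = price − variable cost = $439.03 − $209.54 = $229.49.
Break-even volume = fixed costs ÷ CM per unit = $4,527,800 ÷ $229.49 = 19,729.84, so 19,730 panels.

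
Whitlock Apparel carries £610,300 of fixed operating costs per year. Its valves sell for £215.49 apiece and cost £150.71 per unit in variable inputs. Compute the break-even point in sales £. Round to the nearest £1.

Contribution margin per unit = £215.49 − £150.71 = £64.78, a CM ratio of £64.78 ÷ £215.49 = 0.3006.
Break-even revenue = fixed costs × price ÷ CM = £610,300 × £215.49 ÷ £64.78 = £2,030,157.

£2,030,157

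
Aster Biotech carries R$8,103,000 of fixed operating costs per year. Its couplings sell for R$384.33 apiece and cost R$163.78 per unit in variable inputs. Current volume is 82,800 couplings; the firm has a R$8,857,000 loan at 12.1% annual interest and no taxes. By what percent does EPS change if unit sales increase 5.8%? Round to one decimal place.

At 82,800 units, contribution = 82,800 × R$220.55 = R$18,261,540.00.
Operating income = contribution − fixed costs = R$18,261,540.00 − R$8,103,000 = R$10,158,540.00.
Interest = R$1,071,697.00, so EBIT − I = R$9,086,843.00.
DCL = total CM / (EBIT − I) = R$18,261,540.00 / R$9,086,843.00 = 2.0097.
EPS therefore changes by 2.0097 × (+5.8%) = +11.7%.

+11.7%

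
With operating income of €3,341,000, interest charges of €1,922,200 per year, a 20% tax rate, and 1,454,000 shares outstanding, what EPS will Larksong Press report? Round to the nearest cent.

Interest = €1,922,200.00, so EBT = €3,341,000 − €1,922,200.00 = €1,418,800.00.
Net income = €1,418,800.00 × (1 − 0.20) = €1,135,040.00.
Per share: €1,135,040.00 / 1,454,000 shares = €0.78.

€0.78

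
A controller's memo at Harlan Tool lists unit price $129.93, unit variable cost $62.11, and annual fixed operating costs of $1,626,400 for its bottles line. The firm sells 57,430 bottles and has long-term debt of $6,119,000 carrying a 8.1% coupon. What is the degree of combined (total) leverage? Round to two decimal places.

2.20

Contribution at this volume is 57,430 × $67.82 = $3,894,902.60.
EBIT = $3,894,902.60 − $1,626,400 = $2,268,502.60. Interest = $495,639.00.
DOL = $3,894,902.60 ÷ $2,268,502.60 = 1.7169; DFL = $2,268,502.60 ÷ $1,772,863.60 = 1.2796.
DCL = DOL × DFL = 1.7169 × 1.2796 = 2.1969.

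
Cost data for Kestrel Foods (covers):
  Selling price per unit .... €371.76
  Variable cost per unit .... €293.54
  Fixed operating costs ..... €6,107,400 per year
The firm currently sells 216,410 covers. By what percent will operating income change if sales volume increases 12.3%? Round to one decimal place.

At 216,410 units, contribution = 216,410 × €78.22 = €16,927,590.20.
EBIT = €16,927,590.20 − €6,107,400 = €10,820,190.20.
DOL = contribution ÷ EBIT = €16,927,590.20 ÷ €10,820,190.20 = 1.5644.
So EBIT moves 1.5644 × (+12.3%) = +19.2%.

+19.2%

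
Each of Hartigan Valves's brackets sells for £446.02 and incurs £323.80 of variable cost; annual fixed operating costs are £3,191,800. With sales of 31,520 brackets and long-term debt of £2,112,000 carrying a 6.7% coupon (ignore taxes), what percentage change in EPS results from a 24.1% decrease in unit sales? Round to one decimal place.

-178.9%

At 31,520 units, contribution = 31,520 × £122.22 = £3,852,374.40.
Operating income = contribution − fixed costs = £3,852,374.40 − £3,191,800 = £660,574.40.
Interest = £141,504.00, so EBIT − I = £519,070.40.
Degree of combined leverage = contribution ÷ (EBIT − I) = £3,852,374.40 ÷ £519,070.40 = 7.4217.
EPS therefore changes by 7.4217 × (-24.1%) = -178.9%.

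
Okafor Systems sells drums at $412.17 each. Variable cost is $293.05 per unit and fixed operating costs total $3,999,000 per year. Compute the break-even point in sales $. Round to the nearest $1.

$13,837,037

Contribution margin per unit = $412.17 − $293.05 = $119.12, a CM ratio of $119.12 ÷ $412.17 = 0.2890.
Break-even revenue = fixed costs × price ÷ CM = $3,999,000 × $412.17 ÷ $119.12 = $13,837,037.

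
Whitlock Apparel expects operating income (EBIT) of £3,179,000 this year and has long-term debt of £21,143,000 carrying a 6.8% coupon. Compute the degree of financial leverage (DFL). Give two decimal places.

1.83

Annual interest charges come to £1,437,724.00.
Degree of financial leverage = EBIT / (EBIT − interest) = £3,179,000 / £1,741,276.00 = 1.8257.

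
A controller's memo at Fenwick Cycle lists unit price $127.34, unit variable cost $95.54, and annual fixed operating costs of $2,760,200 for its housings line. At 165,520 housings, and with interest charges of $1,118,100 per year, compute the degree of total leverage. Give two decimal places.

3.80

At 165,520 units, contribution = 165,520 × $31.80 = $5,263,536.00.
EBIT = $5,263,536.00 − $2,760,200 = $2,503,336.00. Interest = $1,118,100.00, so EBIT − I = $1,385,236.00.
Degree of total leverage = total CM / (EBIT − interest) = $5,263,536.00 / $1,385,236.00 = 3.7997.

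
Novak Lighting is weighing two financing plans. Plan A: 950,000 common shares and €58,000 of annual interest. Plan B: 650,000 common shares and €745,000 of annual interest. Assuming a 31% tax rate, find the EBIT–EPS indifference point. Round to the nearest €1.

At indifference, (EBIT − 58,000)(1 − t)/950,000 = (EBIT − 745,000)(1 − t)/650,000.
Cancelling (1 − t) and cross-multiplying: 650,000·(EBIT − 58,000) = 950,000·(EBIT − 745,000).
EBIT × (950,000 − 650,000) = 745,000 × 950,000 − 58,000 × 650,000 = 670,050,000,000, so EBIT = 670,050,000,000 ÷ 300,000 = 2,233,500.00.

€2,233,500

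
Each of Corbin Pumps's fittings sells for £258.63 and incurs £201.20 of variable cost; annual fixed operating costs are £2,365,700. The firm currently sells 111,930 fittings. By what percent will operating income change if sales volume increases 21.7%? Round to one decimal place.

Contribution at this volume is 111,930 × £57.43 = £6,428,139.90.
Operating income = contribution − fixed costs = £6,428,139.90 − £2,365,700 = £4,062,439.90.
DOL = contribution ÷ EBIT = £6,428,139.90 ÷ £4,062,439.90 = 1.5823.
Operating income changes by 1.5823 × +21.7% = +34.3%.

+34.3%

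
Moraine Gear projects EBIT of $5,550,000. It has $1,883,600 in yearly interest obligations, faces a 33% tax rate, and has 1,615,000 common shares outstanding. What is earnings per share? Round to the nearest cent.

$1.52

Interest = $1,883,600.00, so EBT = $5,550,000 − $1,883,600.00 = $3,666,400.00.
After tax at 33%: net income = $3,666,400.00 × 0.67 = $2,456,488.00.
EPS = $2,456,488.00 ÷ 1,615,000 = $1.52.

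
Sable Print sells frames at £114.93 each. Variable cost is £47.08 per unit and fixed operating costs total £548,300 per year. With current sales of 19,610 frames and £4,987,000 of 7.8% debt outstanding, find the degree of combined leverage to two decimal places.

Contribution at this volume is 19,610 × £67.85 = £1,330,538.50.
Operating income = contribution − fixed costs = £1,330,538.50 − £548,300 = £782,238.50. Interest = £388,986.00.
DOL = £1,330,538.50 ÷ £782,238.50 = 1.7009; DFL = £782,238.50 ÷ £393,252.50 = 1.9892.
Combined leverage = 1.7009 × 1.9892 = 3.3834.

3.38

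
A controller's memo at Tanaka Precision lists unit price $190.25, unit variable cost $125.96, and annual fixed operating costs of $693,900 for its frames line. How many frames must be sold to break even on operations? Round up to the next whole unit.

10,794 frames

Each unit contributes $190.25 − $125.96 = $64.29.
Break-even volume = fixed costs ÷ CM per unit = $693,900 ÷ $64.29 = 10,793.28, so 10,794 frames.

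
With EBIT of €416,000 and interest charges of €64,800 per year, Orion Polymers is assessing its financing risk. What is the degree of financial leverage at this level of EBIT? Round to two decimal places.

Annual interest charges come to €64,800.00.
Degree of financial leverage = EBIT / (EBIT − interest) = €416,000 / €351,200.00 = 1.1845.

1.18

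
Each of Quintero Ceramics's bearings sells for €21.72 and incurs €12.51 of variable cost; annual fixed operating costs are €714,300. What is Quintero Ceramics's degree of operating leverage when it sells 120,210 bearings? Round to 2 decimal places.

2.82

At 120,210 units, contribution = 120,210 × €9.21 = €1,107,134.10.
EBIT = €1,107,134.10 − €714,300 = €392,834.10.
DOL = contribution ÷ EBIT = €1,107,134.10 ÷ €392,834.10 = 2.8183.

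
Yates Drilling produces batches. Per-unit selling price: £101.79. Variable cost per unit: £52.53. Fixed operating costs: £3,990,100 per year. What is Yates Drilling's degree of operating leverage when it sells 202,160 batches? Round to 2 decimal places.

1.67

Contribution at this volume is 202,160 × £49.26 = £9,958,401.60.
Operating income = contribution − fixed costs = £9,958,401.60 − £3,990,100 = £5,968,301.60.
Degree of operating leverage = £9,958,401.60 / £5,968,301.60 = 1.6685.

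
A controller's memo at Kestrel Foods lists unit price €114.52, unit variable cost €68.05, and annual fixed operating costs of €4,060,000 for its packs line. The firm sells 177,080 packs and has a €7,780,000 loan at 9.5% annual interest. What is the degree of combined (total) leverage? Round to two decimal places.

At 177,080 units, contribution = 177,080 × €46.47 = €8,228,907.60.
EBIT = €8,228,907.60 − €4,060,000 = €4,168,907.60. Interest = €739,100.00, so EBIT − I = €3,429,807.60.
Degree of total leverage = total CM / (EBIT − interest) = €8,228,907.60 / €3,429,807.60 = 2.3992.

2.40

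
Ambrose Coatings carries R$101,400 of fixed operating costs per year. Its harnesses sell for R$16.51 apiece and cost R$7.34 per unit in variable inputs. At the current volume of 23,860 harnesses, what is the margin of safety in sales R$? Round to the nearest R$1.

Each unit contributes R$16.51 − R$7.34 = R$9.17. Break-even units = R$101,400 ÷ R$9.17 = 11,057.80; break-even revenue = 11,057.80 × R$16.51 = R$182,564.23.
Actual sales revenue = 23,860 × R$16.51 = R$393,928.60.
Margin of safety = R$393,928.60 − R$182,564.23 = R$211,364.

R$211,364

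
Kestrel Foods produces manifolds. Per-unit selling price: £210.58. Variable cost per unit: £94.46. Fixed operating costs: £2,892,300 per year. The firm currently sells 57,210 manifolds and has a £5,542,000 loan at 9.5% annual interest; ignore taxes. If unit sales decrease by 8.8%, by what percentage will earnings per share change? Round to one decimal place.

-18.1%

Total contribution margin = 57,210 × £116.12 = £6,643,225.20.
EBIT = £6,643,225.20 − £2,892,300 = £3,750,925.20.
Interest = £526,490.00, so EBIT − I = £3,224,435.20.
DCL = total CM / (EBIT − I) = £6,643,225.20 / £3,224,435.20 = 2.0603.
EPS therefore changes by 2.0603 × (-8.8%) = -18.1%.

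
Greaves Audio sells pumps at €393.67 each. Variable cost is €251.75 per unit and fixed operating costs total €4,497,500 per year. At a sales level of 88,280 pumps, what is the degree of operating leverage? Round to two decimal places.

1.56

At 88,280 units, contribution = 88,280 × €141.92 = €12,528,697.60.
EBIT = €12,528,697.60 − €4,497,500 = €8,031,197.60.
Degree of operating leverage = €12,528,697.60 / €8,031,197.60 = 1.5600.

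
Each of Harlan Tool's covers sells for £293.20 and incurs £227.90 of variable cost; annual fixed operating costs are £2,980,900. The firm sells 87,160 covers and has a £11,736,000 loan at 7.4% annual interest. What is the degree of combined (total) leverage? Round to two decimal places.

Total contribution margin = 87,160 × £65.30 = £5,691,548.00.
Operating income = contribution − fixed costs = £5,691,548.00 − £2,980,900 = £2,710,648.00. Interest = £868,464.00.
DOL = £5,691,548.00 ÷ £2,710,648.00 = 2.0997; DFL = £2,710,648.00 ÷ £1,842,184.00 = 1.4714.
Combined leverage = 2.0997 × 1.4714 = 3.0895.

3.09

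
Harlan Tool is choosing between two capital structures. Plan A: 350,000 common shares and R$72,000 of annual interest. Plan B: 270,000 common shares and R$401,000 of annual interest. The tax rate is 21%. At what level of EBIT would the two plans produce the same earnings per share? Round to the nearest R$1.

R$1,511,375

At indifference, (EBIT − 72,000)(1 − t)/350,000 = (EBIT − 401,000)(1 − t)/270,000.
Cancelling (1 − t) and cross-multiplying: 270,000·(EBIT − 72,000) = 350,000·(EBIT − 401,000).
EBIT × (350,000 − 270,000) = 401,000 × 350,000 − 72,000 × 270,000 = 120,910,000,000, so EBIT = 120,910,000,000 ÷ 80,000 = 1,511,375.00.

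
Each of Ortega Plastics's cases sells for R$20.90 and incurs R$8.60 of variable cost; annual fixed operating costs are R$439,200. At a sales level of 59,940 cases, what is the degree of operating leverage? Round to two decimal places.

Total contribution margin = 59,940 × R$12.30 = R$737,262.00.
Subtracting fixed costs: EBIT = R$737,262.00 − R$439,200 = R$298,062.00.
Degree of operating leverage = R$737,262.00 / R$298,062.00 = 2.4735.

2.47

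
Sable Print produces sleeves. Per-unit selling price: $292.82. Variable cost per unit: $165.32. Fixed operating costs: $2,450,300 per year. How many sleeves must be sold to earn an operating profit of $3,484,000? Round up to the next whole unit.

Contribution margin per unit = $292.82 − $165.32 = $127.50.
Required volume = (fixed costs + target profit) ÷ CM = ($2,450,300 + $3,484,000) ÷ $127.50 = 46,543.53, so 46,544 sleeves.

46,544 sleeves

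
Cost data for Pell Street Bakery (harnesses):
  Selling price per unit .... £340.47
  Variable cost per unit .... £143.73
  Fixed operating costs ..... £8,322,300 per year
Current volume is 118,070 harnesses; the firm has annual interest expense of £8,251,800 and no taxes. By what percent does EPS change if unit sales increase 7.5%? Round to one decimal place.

+26.2%

At 118,070 units, contribution = 118,070 × £196.74 = £23,229,091.80.
EBIT = £23,229,091.80 − £8,322,300 = £14,906,791.80.
Interest = £8,251,800.00, so EBIT − I = £6,654,991.80.
Degree of combined leverage = contribution ÷ (EBIT − I) = £23,229,091.80 ÷ £6,654,991.80 = 3.4905.
EPS therefore changes by 3.4905 × (+7.5%) = +26.2%.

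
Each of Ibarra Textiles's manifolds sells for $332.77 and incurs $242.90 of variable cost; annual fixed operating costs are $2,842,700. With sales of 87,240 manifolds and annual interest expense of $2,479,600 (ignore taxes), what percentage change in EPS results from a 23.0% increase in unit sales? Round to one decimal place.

Contribution at this volume is 87,240 × $89.87 = $7,840,258.80.
Operating income = contribution − fixed costs = $7,840,258.80 − $2,842,700 = $4,997,558.80.
After interest of $2,479,600.00, pre-tax earnings = $2,517,958.80.
DCL = total CM / (EBIT − I) = $7,840,258.80 / $2,517,958.80 = 3.1137.
EPS therefore changes by 3.1137 × (+23.0%) = +71.6%.

+71.6%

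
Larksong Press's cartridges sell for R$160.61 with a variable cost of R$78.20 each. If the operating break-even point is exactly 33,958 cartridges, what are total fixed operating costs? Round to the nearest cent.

R$2,798,478.78

Each unit contributes R$160.61 − R$78.20 = R$82.41.
Fixed costs = break-even units × CM = 33,958 × R$82.41 = R$2,798,478.78.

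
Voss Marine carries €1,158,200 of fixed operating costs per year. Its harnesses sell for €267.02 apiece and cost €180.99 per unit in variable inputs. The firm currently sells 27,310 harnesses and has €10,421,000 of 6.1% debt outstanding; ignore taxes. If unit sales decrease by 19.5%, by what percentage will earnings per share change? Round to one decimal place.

Total contribution margin = 27,310 × €86.03 = €2,349,479.30.
Subtracting fixed costs: EBIT = €2,349,479.30 − €1,158,200 = €1,191,279.30.
After interest of €635,681.00, pre-tax earnings = €555,598.30.
Degree of combined leverage = contribution ÷ (EBIT − I) = €2,349,479.30 ÷ €555,598.30 = 4.2287.
EPS therefore changes by 4.2287 × (-19.5%) = -82.5%.

-82.5%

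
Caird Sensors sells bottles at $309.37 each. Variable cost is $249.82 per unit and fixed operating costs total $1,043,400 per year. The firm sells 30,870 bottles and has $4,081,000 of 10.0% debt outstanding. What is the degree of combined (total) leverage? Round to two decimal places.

4.75

Total contribution margin = 30,870 × $59.55 = $1,838,308.50.
Operating income = contribution − fixed costs = $1,838,308.50 − $1,043,400 = $794,908.50. Interest = $408,100.00, so EBIT − I = $386,808.50.
DCL = contribution ÷ (EBIT − I) = $1,838,308.50 ÷ $386,808.50 = 4.7525.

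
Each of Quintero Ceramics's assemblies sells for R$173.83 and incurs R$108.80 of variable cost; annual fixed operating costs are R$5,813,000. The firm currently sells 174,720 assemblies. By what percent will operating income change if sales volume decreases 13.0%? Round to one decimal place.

Total contribution margin = 174,720 × R$65.03 = R$11,362,041.60.
EBIT = R$11,362,041.60 − R$5,813,000 = R$5,549,041.60.
DOL = contribution ÷ EBIT = R$11,362,041.60 ÷ R$5,549,041.60 = 2.0476.
%ΔEBIT = DOL × %ΔSales = 2.0476 × -13.0% = -26.6%.

-26.6%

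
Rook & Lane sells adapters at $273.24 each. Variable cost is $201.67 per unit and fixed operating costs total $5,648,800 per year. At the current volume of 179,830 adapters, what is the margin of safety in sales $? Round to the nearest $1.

Each unit contributes $273.24 − $201.67 = $71.57. Break-even units = $5,648,800 ÷ $71.57 = 78,926.92; break-even revenue = 78,926.92 × $273.24 = $21,565,992.90.
Actual sales revenue = 179,830 × $273.24 = $49,136,749.20.
Margin of safety = $49,136,749.20 − $21,565,992.90 = $27,570,756.

$27,570,756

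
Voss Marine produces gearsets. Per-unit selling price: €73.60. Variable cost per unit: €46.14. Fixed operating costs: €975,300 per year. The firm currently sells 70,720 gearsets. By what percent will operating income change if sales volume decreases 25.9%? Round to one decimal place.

-52.0%

Total contribution margin = 70,720 × €27.46 = €1,941,971.20.
Operating income = contribution − fixed costs = €1,941,971.20 − €975,300 = €966,671.20.
So DOL = total CM / EBIT = €1,941,971.20 / €966,671.20 = 2.0089.
Operating income changes by 2.0089 × -25.9% = -52.0%.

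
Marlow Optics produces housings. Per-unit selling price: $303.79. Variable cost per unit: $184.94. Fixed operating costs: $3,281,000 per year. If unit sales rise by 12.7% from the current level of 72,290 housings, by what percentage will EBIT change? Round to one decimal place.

At 72,290 units, contribution = 72,290 × $118.85 = $8,591,666.50.
Subtracting fixed costs: EBIT = $8,591,666.50 − $3,281,000 = $5,310,666.50.
Degree of operating leverage = $8,591,666.50 / $5,310,666.50 = 1.6178.
Operating income changes by 1.6178 × +12.7% = +20.5%.

+20.5%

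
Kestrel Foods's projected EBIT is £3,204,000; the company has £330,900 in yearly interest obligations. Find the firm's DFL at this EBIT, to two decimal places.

1.12

Annual interest charges come to £330,900.00.
DFL = EBIT ÷ (EBIT − I) = £3,204,000 ÷ (£3,204,000 − £330,900.00) = £3,204,000 ÷ £2,873,100.00 = 1.1152.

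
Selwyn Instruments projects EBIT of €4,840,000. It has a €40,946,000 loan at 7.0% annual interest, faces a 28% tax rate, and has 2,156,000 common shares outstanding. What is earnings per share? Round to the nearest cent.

Interest = €2,866,220.00, so EBT = €4,840,000 − €2,866,220.00 = €1,973,780.00.
After tax at 28%: net income = €1,973,780.00 × 0.72 = €1,421,121.60.
EPS = €1,421,121.60 ÷ 2,156,000 = €0.66.

€0.66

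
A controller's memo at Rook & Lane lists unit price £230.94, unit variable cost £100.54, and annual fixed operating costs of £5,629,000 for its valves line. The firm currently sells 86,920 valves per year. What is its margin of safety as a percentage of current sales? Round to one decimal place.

Contribution margin per unit = £230.94 − £100.54 = £130.40. Break-even units = £5,629,000 ÷ £130.40 = 43,167.18; break-even revenue = 43,167.18 × £230.94 = £9,969,028.07.
Current sales = 86,920 × £230.94 = £20,073,304.80.
Margin of safety = (£20,073,304.80 − £9,969,028.07) ÷ £20,073,304.80 = 50.3%.

50.3%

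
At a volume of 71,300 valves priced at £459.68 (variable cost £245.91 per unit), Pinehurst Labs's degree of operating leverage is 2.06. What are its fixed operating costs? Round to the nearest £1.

£7,842,868

At 71,300 units, contribution = 71,300 × £213.77 = £15,241,801.00.
Since DOL = CM ÷ EBIT, EBIT = £15,241,801.00 ÷ 2.06 = £7,398,932.52.
Fixed costs = CM − EBIT = £15,241,801.00 − £7,398,932.52 = £7,842,868.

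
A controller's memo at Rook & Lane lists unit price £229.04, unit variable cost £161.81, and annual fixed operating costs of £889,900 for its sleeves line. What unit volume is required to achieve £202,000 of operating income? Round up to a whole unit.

16,242 sleeves

Unit CM = price − variable cost = £229.04 − £161.81 = £67.23.
Need Q such that Q × £67.23 − £889,900 = £202,000, i.e. Q = £1,091,900 / £67.23 = 16,241.26 → 16,242.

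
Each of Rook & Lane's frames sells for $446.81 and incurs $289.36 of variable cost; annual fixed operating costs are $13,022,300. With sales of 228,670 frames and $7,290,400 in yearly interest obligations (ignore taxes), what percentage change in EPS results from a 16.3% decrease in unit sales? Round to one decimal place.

Total contribution margin = 228,670 × $157.45 = $36,004,091.50.
EBIT = $36,004,091.50 − $13,022,300 = $22,981,791.50.
Interest = $7,290,400.00, so EBIT − I = $15,691,391.50.
DCL = total CM / (EBIT − I) = $36,004,091.50 / $15,691,391.50 = 2.2945.
EPS therefore changes by 2.2945 × (-16.3%) = -37.4%.

-37.4%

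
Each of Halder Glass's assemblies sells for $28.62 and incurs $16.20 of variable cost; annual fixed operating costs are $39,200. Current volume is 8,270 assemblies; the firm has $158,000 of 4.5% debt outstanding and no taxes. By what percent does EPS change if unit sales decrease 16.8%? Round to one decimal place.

Total contribution margin = 8,270 × $12.42 = $102,713.40.
Operating income = contribution − fixed costs = $102,713.40 − $39,200 = $63,513.40.
Interest = $7,110.00, so EBIT − I = $56,403.40.
DCL = total CM / (EBIT − I) = $102,713.40 / $56,403.40 = 1.8210.
EPS therefore changes by 1.8210 × (-16.8%) = -30.6%.

-30.6%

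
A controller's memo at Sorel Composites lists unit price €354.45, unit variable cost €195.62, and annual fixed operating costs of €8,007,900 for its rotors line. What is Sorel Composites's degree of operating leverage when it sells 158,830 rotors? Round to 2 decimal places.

1.47

Total contribution margin = 158,830 × €158.83 = €25,226,968.90.
Operating income = contribution − fixed costs = €25,226,968.90 − €8,007,900 = €17,219,068.90.
So DOL = total CM / EBIT = €25,226,968.90 / €17,219,068.90 = 1.4651.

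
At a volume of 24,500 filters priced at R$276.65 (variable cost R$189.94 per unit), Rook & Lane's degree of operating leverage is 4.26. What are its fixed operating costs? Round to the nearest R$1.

Total contribution margin = 24,500 × R$86.71 = R$2,124,395.00.
Since DOL = CM ÷ EBIT, EBIT = R$2,124,395.00 ÷ 4.26 = R$498,684.27.
Fixed costs = CM − EBIT = R$2,124,395.00 − R$498,684.27 = R$1,625,711.

R$1,625,711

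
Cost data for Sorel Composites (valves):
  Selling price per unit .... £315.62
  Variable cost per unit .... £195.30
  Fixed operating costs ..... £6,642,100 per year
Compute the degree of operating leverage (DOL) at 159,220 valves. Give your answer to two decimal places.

At 159,220 units, contribution = 159,220 × £120.32 = £19,157,350.40.
Operating income = contribution − fixed costs = £19,157,350.40 − £6,642,100 = £12,515,250.40.
So DOL = total CM / EBIT = £19,157,350.40 / £12,515,250.40 = 1.5307.

1.53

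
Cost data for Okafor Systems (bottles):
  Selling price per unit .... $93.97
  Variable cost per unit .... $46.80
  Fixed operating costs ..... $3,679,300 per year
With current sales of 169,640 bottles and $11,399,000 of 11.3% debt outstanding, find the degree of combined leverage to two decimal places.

2.64

At 169,640 units, contribution = 169,640 × $47.17 = $8,001,918.80.
Subtracting fixed costs: EBIT = $8,001,918.80 − $3,679,300 = $4,322,618.80. Interest = $1,288,087.00, so EBIT − I = $3,034,531.80.
DCL = contribution ÷ (EBIT − I) = $8,001,918.80 ÷ $3,034,531.80 = 2.6370.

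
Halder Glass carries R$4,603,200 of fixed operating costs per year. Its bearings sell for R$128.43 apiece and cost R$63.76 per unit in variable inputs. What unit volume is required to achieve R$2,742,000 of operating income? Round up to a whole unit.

Contribution margin per unit = R$128.43 − R$63.76 = R$64.67.
Units = (FC + target) / CM = (R$4,603,200 + R$2,742,000) / R$64.67 = 113,579.71, so 113,580 bearings.

113,580 bearings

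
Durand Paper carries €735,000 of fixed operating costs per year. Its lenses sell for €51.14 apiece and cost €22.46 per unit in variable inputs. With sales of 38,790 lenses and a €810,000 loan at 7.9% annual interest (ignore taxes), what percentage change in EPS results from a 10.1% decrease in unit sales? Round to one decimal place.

-35.8%

Contribution at this volume is 38,790 × €28.68 = €1,112,497.20.
Operating income = contribution − fixed costs = €1,112,497.20 − €735,000 = €377,497.20.
Interest = €63,990.00, so EBIT − I = €313,507.20.
Degree of combined leverage = contribution ÷ (EBIT − I) = €1,112,497.20 ÷ €313,507.20 = 3.5486.
%ΔEPS = DCL × %ΔSales = 3.5486 × -10.1% = -35.8%.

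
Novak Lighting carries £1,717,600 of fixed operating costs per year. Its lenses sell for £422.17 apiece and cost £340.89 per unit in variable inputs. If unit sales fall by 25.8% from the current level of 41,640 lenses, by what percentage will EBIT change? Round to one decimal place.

Contribution at this volume is 41,640 × £81.28 = £3,384,499.20.
Operating income = contribution − fixed costs = £3,384,499.20 − £1,717,600 = £1,666,899.20.
DOL = contribution ÷ EBIT = £3,384,499.20 ÷ £1,666,899.20 = 2.0304.
Operating income changes by 2.0304 × -25.8% = -52.4%.

-52.4%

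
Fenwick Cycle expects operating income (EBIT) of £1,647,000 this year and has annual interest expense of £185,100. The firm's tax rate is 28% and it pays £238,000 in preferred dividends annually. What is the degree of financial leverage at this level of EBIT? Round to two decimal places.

1.46

Interest = £185,100.00.
Pre-tax preferred-dividend burden = £238,000 ÷ (1 − 0.28) = £330,555.56.
DFL = EBIT ÷ [EBIT − I − D_p/(1−t)] = £1,647,000 ÷ [£1,647,000 − £185,100.00 − £330,555.56] = £1,647,000 ÷ £1,131,344.44 = 1.4558.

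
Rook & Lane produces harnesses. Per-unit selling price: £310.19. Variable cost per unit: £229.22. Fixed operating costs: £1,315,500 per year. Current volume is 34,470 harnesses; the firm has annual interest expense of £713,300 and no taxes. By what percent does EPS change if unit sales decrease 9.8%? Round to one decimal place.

-35.9%

At 34,470 units, contribution = 34,470 × £80.97 = £2,791,035.90.
EBIT = £2,791,035.90 − £1,315,500 = £1,475,535.90.
After interest of £713,300.00, pre-tax earnings = £762,235.90.
DCL = total CM / (EBIT − I) = £2,791,035.90 / £762,235.90 = 3.6616.
%ΔEPS = DCL × %ΔSales = 3.6616 × -9.8% = -35.9%.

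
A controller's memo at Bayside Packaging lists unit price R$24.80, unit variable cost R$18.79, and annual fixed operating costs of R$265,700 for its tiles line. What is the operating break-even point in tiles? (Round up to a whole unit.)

Unit CM = price − variable cost = R$24.80 − R$18.79 = R$6.01.
Break-even volume = fixed costs ÷ CM per unit = R$265,700 ÷ R$6.01 = 44,209.65, so 44,210 tiles.

44,210 tiles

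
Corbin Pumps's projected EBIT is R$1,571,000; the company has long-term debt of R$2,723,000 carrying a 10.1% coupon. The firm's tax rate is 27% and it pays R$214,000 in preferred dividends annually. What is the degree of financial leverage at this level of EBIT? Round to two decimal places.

Annual interest charges come to R$275,023.00.
Preferred dividends grossed up pre-tax: R$214,000 / (1 − 0.27) = R$293,150.68.
DFL = EBIT ÷ [EBIT − I − D_p/(1−t)] = R$1,571,000 ÷ [R$1,571,000 − R$275,023.00 − R$293,150.68] = R$1,571,000 ÷ R$1,002,826.32 = 1.5666.

1.57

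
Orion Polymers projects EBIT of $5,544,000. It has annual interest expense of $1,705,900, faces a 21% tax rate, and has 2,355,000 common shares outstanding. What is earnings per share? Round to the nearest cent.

$1.29

Interest = $1,705,900.00, so EBT = $5,544,000 − $1,705,900.00 = $3,838,100.00.
Net income = $3,838,100.00 × (1 − 0.21) = $3,032,099.00.
Per share: $3,032,099.00 / 2,355,000 shares = $1.29.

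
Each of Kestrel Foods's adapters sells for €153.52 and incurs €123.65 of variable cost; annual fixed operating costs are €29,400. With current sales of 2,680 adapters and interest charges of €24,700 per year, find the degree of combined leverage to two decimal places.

3.08

Total contribution margin = 2,680 × €29.87 = €80,051.60.
EBIT = €80,051.60 − €29,400 = €50,651.60. Interest = €24,700.00.
DOL = €80,051.60 ÷ €50,651.60 = 1.5804; DFL = €50,651.60 ÷ €25,951.60 = 1.9518.
DCL = DOL × DFL = 1.5804 × 1.9518 = 3.0846.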